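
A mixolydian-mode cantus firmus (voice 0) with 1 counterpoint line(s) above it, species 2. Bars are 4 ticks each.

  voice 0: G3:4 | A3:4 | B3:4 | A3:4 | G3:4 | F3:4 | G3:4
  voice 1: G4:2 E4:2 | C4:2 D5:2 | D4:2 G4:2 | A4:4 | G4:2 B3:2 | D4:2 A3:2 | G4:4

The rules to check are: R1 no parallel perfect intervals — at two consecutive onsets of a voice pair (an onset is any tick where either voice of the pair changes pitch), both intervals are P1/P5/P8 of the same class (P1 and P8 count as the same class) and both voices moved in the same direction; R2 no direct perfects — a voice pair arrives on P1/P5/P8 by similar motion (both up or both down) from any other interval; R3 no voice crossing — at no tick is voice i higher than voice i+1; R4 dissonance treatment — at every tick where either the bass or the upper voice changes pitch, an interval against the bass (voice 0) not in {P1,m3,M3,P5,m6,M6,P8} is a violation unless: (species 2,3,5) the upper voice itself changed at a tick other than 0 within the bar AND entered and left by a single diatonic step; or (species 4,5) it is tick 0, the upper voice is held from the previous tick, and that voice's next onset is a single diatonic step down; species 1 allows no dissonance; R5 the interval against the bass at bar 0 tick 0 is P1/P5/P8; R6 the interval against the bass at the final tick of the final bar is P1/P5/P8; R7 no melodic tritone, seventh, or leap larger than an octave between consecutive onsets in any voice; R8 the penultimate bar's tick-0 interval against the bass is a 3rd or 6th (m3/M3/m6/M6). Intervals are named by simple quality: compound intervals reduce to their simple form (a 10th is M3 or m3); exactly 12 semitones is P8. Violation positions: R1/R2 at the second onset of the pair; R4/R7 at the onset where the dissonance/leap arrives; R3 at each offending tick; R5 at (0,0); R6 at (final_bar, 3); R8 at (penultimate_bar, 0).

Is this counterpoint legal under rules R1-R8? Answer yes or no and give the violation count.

bar 0: v0=G3 v1=G4 (P8)
bar 1: v0=A3 v1=C4 (m3)
bar 2: v0=B3 v1=D4 (m3)
bar 3: v0=A3 v1=A4 (P8)
bar 4: v0=G3 v1=G4 (P8)
bar 5: v0=F3 v1=D4 (M6)
bar 6: v0=G3 v1=G4 (P8)
  R4 @ bar1.2: A3/D5 P4 untreated
  R7 @ bar1.2: C4->D5 leap 14st
  R1 @ bar4.0: A3/A4 P8 -> G3/G4 P8 similar
  R2 @ bar6.0: F3/A3 M3 -> G3/G4 P8 similar
  R7 @ bar6.0: A3->G4 leap 10st

No (5 violations)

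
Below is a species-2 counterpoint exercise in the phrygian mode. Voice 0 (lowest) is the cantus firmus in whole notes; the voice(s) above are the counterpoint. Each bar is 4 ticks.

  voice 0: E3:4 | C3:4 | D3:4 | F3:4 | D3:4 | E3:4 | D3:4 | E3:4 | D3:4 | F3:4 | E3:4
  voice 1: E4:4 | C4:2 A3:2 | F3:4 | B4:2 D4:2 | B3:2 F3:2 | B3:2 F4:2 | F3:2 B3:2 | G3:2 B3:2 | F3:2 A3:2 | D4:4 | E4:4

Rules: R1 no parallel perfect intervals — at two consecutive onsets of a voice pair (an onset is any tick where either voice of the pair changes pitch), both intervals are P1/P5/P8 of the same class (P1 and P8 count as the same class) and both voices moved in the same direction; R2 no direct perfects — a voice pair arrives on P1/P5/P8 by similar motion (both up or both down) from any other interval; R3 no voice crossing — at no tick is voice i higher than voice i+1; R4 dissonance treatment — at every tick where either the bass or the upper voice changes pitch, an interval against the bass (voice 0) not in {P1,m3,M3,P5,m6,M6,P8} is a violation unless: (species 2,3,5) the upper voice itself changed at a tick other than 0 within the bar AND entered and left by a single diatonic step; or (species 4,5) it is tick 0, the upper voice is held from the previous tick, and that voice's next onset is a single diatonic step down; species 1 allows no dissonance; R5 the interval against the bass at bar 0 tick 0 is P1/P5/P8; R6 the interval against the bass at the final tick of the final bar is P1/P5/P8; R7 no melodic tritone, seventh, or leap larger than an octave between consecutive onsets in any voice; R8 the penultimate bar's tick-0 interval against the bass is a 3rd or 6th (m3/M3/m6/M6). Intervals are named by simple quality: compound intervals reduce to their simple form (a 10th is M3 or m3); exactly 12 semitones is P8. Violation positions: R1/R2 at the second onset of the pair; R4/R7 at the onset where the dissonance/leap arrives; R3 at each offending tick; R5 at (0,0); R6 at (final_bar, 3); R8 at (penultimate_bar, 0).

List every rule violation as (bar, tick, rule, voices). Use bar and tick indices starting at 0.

bar 0: v0=E3 v1=E4 downbeat P8
bar 1: v0=C3 v1=C4 downbeat P8
bar 2: v0=D3 v1=F3 downbeat m3
bar 3: v0=F3 v1=B4 downbeat TT
bar 4: v0=D3 v1=B3 downbeat M6
bar 5: v0=E3 v1=B3 downbeat P5
bar 6: v0=D3 v1=F3 downbeat m3
bar 7: v0=E3 v1=G3 downbeat m3
bar 8: v0=D3 v1=F3 downbeat m3
bar 9: v0=F3 v1=D4 downbeat M6
bar 10: v0=E3 v1=E4 downbeat P8
  -> R1 @ bar 1 tick 0 v(0, 1): E3/E4 P8 -> C3/C4 P8 similar
  -> R4 @ bar 3 tick 0 v(0, 1): F3/B4 TT untreated
  -> R7 @ bar 3 tick 0 v(1,): F3->B4 leap 18st
  -> R7 @ bar 4 tick 2 v(1,): B3->F3 leap 6st
  -> R2 @ bar 5 tick 0 v(0, 1): D3/F3 m3 -> E3/B3 P5 similar
  -> R7 @ bar 5 tick 0 v(1,): F3->B3 leap 6st
  -> R4 @ bar 5 tick 2 v(0, 1): E3/F4 m2 untreated
  -> R7 @ bar 5 tick 2 v(1,): B3->F4 leap 6st
  -> R7 @ bar 6 tick 2 v(1,): F3->B3 leap 6st
  -> R7 @ bar 8 tick 0 v(1,): B3->F3 leap 6st

(1, 0, R1, (0, 1))
(3, 0, R4, (0, 1))
(3, 0, R7, (1,))
(4, 2, R7, (1,))
(5, 0, R2, (0, 1))
(5, 0, R7, (1,))
(5, 2, R4, (0, 1))
(5, 2, R7, (1,))
(6, 2, R7, (1,))
(8, 0, R7, (1,))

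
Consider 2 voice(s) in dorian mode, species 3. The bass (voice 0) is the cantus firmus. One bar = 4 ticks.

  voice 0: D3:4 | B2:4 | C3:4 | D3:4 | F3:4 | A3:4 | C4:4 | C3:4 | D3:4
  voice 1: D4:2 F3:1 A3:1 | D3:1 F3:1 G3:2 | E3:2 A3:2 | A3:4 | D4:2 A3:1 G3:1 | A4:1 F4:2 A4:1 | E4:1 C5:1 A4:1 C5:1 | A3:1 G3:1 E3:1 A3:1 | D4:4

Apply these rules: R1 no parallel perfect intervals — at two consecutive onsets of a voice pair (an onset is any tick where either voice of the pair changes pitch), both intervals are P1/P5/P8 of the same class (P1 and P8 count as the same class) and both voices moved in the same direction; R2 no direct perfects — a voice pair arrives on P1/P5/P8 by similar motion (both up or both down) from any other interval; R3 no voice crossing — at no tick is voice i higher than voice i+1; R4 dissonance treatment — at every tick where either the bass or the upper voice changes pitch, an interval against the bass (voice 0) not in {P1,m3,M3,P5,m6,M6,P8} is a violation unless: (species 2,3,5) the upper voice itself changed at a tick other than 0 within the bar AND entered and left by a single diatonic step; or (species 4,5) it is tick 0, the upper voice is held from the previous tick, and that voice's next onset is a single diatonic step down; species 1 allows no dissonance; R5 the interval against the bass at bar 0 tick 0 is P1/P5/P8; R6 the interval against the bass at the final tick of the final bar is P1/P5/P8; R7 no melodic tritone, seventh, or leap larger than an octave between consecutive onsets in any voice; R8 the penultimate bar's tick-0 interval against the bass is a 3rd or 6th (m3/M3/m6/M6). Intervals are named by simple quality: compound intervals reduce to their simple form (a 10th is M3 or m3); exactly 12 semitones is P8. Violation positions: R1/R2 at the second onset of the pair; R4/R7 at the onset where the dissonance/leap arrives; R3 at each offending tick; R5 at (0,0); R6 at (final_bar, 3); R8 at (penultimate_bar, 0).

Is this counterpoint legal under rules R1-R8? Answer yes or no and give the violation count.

bar 0: v0=D3 v1=D4 (P8)
bar 1: v0=B2 v1=D3 (m3)
bar 2: v0=C3 v1=E3 (M3)
bar 3: v0=D3 v1=A3 (P5)
bar 4: v0=F3 v1=D4 (M6)
bar 5: v0=A3 v1=A4 (P8)
bar 6: v0=C4 v1=E4 (M3)
bar 7: v0=C3 v1=A3 (M6)
bar 8: v0=D3 v1=D4 (P8)
  R4 @ bar1.1: B2/F3 TT untreated
  R4 @ bar4.3: F3/G3 M2 untreated
  R2 @ bar5.0: F3/G3 M2 -> A3/A4 P8 similar
  R7 @ bar5.0: G3->A4 leap 14st
  R7 @ bar7.0: C5->A3 leap 15st
  R2 @ bar8.0: C3/A3 M6 -> D3/D4 P8 similar

No (6 violations)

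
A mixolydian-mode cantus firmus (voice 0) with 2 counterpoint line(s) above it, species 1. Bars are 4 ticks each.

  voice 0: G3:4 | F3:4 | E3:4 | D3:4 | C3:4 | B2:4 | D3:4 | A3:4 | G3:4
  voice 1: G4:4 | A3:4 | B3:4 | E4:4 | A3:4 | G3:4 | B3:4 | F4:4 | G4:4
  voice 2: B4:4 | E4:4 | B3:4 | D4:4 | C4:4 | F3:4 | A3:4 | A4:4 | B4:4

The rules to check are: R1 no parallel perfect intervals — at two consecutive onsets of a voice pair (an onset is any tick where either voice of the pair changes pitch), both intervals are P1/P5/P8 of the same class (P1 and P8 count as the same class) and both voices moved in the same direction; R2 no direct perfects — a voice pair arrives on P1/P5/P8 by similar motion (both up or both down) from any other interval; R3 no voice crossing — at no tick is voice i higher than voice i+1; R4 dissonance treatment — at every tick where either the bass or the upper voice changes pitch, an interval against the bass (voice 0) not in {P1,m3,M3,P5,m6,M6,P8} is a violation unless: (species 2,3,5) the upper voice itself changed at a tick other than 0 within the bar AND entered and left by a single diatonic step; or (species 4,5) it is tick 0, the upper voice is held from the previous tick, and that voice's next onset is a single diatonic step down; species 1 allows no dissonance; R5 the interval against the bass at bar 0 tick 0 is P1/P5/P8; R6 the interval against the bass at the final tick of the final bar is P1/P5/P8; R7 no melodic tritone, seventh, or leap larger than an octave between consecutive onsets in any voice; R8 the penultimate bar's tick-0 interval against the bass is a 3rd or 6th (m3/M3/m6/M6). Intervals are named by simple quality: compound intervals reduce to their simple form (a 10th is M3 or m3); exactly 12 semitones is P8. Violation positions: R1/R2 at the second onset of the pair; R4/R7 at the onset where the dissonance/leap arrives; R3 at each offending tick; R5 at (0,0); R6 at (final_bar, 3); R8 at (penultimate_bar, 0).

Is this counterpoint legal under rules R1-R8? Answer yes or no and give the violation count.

No (25 violations)

bar 0: v0=G3 v1=G4 v2=B4 (M3)
bar 1: v0=F3 v1=A3 v2=E4 (M7)
bar 2: v0=E3 v1=B3 v2=B3 (P5)
bar 3: v0=D3 v1=E4 v2=D4 (P8)
bar 4: v0=C3 v1=A3 v2=C4 (P8)
bar 5: v0=B2 v1=G3 v2=F3 (TT)
bar 6: v0=D3 v1=B3 v2=A3 (P5)
bar 7: v0=A3 v1=F4 v2=A4 (P8)
bar 8: v0=G3 v1=G4 v2=B4 (M3)
  R5 @ bar0.0: opens on M3
  R2 @ bar1.0: G4/B4 M3 -> A3/E4 P5 similar
  R4 @ bar1.0: F3/E4 M7 untreated
  R7 @ bar1.0: G4->A3 leap 10st
  R2 @ bar2.0: F3/E4 M7 -> E3/B3 P5 similar
  R3 @ bar3.0: E4 above D4
  R4 @ bar3.0: D3/E4 M2 untreated
  R3 @ bar3.1: E4 above D4
  R3 @ bar3.2: E4 above D4
  R3 @ bar3.3: E4 above D4
  R1 @ bar4.0: D3/D4 P8 -> C3/C4 P8 similar
  R3 @ bar5.0: G3 above F3
  R4 @ bar5.0: B2/F3 TT untreated
  R3 @ bar5.1: G3 above F3
  R3 @ bar5.2: G3 above F3
  R3 @ bar5.3: G3 above F3
  R2 @ bar6.0: B2/F3 TT -> D3/A3 P5 similar
  R3 @ bar6.0: B3 above A3
  R3 @ bar6.1: B3 above A3
  R3 @ bar6.2: B3 above A3
  R3 @ bar6.3: B3 above A3
  R2 @ bar7.0: D3/A3 P5 -> A3/A4 P8 similar
  R7 @ bar7.0: B3->F4 leap 6st
  R8 @ bar7.0: penult P8 not 3rd/6th
  R6 @ bar8.3: closes on M3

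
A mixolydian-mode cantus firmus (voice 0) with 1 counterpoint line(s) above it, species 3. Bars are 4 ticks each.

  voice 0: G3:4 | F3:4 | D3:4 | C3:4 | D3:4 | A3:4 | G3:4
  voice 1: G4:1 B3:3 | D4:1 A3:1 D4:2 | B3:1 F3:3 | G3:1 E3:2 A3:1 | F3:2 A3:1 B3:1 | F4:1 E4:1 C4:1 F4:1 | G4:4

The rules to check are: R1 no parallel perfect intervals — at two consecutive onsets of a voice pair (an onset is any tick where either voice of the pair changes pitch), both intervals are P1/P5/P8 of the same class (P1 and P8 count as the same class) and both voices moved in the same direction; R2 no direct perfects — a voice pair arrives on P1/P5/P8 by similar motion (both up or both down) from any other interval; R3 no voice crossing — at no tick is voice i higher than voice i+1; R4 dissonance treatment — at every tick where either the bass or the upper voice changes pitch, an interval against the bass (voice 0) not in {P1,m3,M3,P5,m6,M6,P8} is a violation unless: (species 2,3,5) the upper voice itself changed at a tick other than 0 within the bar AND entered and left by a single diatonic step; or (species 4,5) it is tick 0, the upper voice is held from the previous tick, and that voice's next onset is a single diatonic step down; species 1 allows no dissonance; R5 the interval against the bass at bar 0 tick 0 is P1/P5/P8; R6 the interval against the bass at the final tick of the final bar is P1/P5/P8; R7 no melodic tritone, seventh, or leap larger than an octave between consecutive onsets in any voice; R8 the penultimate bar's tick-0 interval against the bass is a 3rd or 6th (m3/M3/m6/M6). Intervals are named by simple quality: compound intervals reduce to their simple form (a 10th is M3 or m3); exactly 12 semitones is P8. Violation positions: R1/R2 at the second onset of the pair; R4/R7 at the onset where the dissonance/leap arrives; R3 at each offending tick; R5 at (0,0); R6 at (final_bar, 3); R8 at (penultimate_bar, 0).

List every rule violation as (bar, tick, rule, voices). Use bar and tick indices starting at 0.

(2, 1, R7, (1,))
(5, 0, R7, (1,))

bar 0: v0=G3 v1=G4 downbeat P8
bar 1: v0=F3 v1=D4 downbeat M6
bar 2: v0=D3 v1=B3 downbeat M6
bar 3: v0=C3 v1=G3 downbeat P5
bar 4: v0=D3 v1=F3 downbeat m3
bar 5: v0=A3 v1=F4 downbeat m6
bar 6: v0=G3 v1=G4 downbeat P8
  -> R7 @ bar 2 tick 1 v(1,): B3->F3 leap 6st
  -> R7 @ bar 5 tick 0 v(1,): B3->F4 leap 6st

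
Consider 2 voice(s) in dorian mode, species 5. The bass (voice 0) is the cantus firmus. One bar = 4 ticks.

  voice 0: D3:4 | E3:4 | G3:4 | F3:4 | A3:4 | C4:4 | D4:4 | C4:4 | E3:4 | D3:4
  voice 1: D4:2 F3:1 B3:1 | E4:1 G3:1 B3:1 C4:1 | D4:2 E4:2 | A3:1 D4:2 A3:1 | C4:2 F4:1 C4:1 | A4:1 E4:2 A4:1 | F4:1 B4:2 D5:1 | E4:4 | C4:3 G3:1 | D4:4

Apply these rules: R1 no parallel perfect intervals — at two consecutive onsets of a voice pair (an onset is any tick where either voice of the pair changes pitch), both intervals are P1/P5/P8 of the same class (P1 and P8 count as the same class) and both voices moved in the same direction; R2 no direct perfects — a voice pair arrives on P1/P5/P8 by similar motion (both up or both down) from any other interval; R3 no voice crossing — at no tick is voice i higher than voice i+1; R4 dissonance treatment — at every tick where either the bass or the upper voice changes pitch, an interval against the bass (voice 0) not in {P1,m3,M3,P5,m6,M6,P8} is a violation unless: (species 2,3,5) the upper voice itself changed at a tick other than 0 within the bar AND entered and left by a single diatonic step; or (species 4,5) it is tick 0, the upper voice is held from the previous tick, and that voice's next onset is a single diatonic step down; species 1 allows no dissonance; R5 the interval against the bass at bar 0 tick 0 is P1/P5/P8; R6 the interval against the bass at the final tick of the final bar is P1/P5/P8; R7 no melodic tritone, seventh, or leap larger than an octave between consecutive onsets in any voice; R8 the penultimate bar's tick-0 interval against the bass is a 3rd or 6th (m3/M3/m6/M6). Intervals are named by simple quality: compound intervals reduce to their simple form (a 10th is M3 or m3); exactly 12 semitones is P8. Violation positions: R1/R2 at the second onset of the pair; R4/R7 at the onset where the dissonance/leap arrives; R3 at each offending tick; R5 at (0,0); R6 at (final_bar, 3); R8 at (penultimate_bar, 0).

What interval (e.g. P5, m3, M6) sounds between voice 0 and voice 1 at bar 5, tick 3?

M6

voice 0=C4 voice 1=A4 -> M6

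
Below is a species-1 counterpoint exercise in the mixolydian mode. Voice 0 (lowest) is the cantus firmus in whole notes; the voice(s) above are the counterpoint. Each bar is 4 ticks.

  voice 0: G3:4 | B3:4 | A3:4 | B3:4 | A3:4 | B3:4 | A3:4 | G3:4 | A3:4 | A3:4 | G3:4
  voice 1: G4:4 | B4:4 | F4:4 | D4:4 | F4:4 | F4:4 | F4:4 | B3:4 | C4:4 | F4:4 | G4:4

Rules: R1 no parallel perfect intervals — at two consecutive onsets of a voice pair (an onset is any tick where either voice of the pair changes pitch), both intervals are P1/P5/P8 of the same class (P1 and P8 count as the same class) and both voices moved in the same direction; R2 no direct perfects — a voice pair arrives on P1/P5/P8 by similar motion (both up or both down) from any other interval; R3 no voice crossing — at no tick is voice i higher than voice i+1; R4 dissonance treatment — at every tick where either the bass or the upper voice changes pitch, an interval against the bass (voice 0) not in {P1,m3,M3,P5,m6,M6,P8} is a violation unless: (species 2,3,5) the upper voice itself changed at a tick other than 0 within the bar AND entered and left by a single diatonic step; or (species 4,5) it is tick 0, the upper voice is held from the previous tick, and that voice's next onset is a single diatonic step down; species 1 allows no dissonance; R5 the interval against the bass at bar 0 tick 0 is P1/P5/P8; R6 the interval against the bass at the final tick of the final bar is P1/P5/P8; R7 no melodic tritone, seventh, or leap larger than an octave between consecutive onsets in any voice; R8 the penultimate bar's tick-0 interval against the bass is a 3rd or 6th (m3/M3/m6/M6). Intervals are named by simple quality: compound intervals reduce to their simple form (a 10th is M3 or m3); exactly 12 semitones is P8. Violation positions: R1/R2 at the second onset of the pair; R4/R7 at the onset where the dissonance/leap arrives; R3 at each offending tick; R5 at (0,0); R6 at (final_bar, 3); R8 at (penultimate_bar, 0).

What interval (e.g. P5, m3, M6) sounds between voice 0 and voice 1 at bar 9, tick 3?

voice 0=A3 voice 1=F4 -> m6

m6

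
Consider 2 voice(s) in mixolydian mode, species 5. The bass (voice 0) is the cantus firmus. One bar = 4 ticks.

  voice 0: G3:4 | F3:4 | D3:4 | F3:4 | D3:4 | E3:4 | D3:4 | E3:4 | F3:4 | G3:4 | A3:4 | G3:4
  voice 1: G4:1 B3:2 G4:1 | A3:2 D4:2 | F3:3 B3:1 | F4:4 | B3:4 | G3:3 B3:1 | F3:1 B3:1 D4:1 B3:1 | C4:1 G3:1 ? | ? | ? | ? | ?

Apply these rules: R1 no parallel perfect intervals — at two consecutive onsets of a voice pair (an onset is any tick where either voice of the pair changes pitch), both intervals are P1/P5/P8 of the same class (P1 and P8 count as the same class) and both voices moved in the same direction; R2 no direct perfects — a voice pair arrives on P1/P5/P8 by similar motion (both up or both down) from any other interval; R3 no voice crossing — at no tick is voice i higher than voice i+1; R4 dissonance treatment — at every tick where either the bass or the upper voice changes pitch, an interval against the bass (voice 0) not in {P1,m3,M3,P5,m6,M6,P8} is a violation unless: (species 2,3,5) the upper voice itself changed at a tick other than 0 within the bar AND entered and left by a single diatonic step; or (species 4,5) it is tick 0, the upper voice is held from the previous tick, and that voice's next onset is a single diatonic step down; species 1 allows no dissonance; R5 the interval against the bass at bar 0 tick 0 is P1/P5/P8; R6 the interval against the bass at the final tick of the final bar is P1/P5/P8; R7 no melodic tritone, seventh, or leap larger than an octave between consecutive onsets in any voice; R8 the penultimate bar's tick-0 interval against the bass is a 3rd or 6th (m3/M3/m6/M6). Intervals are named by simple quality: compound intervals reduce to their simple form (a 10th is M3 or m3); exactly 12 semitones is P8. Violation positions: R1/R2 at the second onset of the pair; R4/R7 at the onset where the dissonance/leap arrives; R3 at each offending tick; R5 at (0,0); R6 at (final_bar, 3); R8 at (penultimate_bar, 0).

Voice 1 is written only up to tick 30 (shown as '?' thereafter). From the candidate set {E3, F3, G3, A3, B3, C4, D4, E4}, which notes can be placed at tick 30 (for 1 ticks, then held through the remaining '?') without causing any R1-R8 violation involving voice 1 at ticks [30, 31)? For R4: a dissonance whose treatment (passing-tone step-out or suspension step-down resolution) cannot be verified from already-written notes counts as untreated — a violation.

{B3, C4, E3, E4, G3}

E3: legal
F3: violates R4
G3: legal
A3: violates R4
B3: legal
C4: legal
D4: violates R4
E4: legal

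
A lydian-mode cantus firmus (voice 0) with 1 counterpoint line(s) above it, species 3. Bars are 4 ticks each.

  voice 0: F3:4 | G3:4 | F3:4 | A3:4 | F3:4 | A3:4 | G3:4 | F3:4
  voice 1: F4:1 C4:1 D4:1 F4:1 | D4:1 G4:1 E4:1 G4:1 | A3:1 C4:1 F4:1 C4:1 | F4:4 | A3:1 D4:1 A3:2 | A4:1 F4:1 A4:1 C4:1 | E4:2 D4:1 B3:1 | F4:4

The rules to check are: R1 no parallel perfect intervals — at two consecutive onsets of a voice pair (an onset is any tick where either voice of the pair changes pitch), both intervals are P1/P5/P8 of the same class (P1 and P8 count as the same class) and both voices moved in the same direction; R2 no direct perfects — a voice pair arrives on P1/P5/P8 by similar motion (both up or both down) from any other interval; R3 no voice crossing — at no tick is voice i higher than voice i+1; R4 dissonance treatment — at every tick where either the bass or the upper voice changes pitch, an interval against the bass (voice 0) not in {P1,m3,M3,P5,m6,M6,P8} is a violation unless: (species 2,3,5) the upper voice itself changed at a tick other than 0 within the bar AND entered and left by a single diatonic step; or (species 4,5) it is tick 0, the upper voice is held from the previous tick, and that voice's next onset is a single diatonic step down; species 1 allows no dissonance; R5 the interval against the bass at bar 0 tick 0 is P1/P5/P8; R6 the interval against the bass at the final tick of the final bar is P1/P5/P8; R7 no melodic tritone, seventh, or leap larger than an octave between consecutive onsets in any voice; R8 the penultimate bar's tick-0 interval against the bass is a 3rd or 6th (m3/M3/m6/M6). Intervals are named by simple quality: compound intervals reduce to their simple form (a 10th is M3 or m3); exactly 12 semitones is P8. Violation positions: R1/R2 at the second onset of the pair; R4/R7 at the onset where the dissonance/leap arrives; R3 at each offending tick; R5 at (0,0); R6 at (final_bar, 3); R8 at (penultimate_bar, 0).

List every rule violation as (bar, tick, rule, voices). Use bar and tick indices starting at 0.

bar 0: v0=F3 v1=F4 downbeat P8
bar 1: v0=G3 v1=D4 downbeat P5
bar 2: v0=F3 v1=A3 downbeat M3
bar 3: v0=A3 v1=F4 downbeat m6
bar 4: v0=F3 v1=A3 downbeat M3
bar 5: v0=A3 v1=A4 downbeat P8
bar 6: v0=G3 v1=E4 downbeat M6
bar 7: v0=F3 v1=F4 downbeat P8
  -> R7 @ bar 2 tick 0 v(1,): G4->A3 leap 10st
  -> R2 @ bar 5 tick 0 v(0, 1): F3/A3 M3 -> A3/A4 P8 similar
  -> R7 @ bar 7 tick 0 v(1,): B3->F4 leap 6st

(2, 0, R7, (1,))
(5, 0, R2, (0, 1))
(7, 0, R7, (1,))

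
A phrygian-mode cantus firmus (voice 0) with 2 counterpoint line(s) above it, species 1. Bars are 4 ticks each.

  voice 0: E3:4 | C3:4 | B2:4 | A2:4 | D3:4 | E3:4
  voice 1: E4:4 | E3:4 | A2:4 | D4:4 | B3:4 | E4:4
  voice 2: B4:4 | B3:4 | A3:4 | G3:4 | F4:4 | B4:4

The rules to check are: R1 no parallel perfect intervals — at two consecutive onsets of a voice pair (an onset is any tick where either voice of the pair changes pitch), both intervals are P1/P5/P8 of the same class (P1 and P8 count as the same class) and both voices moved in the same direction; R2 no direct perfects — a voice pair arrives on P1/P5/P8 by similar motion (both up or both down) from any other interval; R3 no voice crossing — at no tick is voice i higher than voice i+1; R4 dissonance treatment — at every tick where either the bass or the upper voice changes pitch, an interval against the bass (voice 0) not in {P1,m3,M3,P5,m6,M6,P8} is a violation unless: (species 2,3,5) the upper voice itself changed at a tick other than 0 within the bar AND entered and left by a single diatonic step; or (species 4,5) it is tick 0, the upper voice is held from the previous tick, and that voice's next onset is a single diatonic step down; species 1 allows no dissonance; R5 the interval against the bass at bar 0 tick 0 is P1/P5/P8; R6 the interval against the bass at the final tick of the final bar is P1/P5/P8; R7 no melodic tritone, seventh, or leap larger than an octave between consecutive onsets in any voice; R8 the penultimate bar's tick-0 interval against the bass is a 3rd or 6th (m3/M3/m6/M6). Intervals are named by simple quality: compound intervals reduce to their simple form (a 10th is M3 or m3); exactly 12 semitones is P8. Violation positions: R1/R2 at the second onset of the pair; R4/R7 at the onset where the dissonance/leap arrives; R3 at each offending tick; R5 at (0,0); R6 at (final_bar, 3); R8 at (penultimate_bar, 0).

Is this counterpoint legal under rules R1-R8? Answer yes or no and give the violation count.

bar 0: v0=E3 v1=E4 v2=B4 (P5)
bar 1: v0=C3 v1=E3 v2=B3 (M7)
bar 2: v0=B2 v1=A2 v2=A3 (m7)
bar 3: v0=A2 v1=D4 v2=G3 (m7)
bar 4: v0=D3 v1=B3 v2=F4 (m3)
bar 5: v0=E3 v1=E4 v2=B4 (P5)
  R1 @ bar1.0: E4/B4 P5 -> E3/B3 P5 similar
  R4 @ bar1.0: C3/B3 M7 untreated
  R2 @ bar2.0: E3/B3 P5 -> A2/A3 P8 similar
  R3 @ bar2.0: B2 above A2
  R4 @ bar2.0: B2/A2 M2 untreated
  R4 @ bar2.0: B2/A3 m7 untreated
  R3 @ bar2.1: B2 above A2
  R3 @ bar2.2: B2 above A2
  R3 @ bar2.3: B2 above A2
  R3 @ bar3.0: D4 above G3
  R4 @ bar3.0: A2/D4 P4 untreated
  R4 @ bar3.0: A2/G3 m7 untreated
  R7 @ bar3.0: A2->D4 leap 17st
  R3 @ bar3.1: D4 above G3
  R3 @ bar3.2: D4 above G3
  R3 @ bar3.3: D4 above G3
  R7 @ bar4.0: G3->F4 leap 10st
  R2 @ bar5.0: D3/B3 M6 -> E3/E4 P8 similar
  R2 @ bar5.0: D3/F4 m3 -> E3/B4 P5 similar
  R2 @ bar5.0: B3/F4 TT -> E4/B4 P5 similar
  R7 @ bar5.0: F4->B4 leap 6st

No (21 violations)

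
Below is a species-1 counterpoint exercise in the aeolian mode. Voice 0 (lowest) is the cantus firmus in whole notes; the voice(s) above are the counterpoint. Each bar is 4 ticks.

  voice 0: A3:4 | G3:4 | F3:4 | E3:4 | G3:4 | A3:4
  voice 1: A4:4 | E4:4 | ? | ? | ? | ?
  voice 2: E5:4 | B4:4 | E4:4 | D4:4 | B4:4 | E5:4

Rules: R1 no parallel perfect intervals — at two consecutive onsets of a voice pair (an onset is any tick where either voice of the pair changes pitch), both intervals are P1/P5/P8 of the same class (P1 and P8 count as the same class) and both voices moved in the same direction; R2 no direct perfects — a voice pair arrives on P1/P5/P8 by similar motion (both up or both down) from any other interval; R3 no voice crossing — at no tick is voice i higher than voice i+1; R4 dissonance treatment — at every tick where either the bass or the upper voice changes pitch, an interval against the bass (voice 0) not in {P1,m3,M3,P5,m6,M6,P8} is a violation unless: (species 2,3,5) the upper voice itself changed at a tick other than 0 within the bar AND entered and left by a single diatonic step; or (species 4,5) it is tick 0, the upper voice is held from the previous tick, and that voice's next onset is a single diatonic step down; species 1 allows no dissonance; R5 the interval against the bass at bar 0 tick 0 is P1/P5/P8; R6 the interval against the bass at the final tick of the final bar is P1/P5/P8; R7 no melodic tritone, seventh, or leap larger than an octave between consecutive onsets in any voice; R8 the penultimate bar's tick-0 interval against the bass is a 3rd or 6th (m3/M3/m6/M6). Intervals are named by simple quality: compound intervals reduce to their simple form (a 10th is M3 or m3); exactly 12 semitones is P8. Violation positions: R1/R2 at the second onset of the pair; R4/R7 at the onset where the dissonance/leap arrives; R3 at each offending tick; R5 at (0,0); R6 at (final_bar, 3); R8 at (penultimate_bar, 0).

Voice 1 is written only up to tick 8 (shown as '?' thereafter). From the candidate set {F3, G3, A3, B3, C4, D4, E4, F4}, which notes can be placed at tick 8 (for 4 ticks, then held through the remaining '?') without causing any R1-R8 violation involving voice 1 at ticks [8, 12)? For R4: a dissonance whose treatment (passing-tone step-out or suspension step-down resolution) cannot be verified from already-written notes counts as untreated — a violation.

F3: violates R2,R7
G3: violates R4
A3: violates R1
B3: violates R4
C4: violates R2
D4: legal
E4: violates R4
F4: violates R3

{D4}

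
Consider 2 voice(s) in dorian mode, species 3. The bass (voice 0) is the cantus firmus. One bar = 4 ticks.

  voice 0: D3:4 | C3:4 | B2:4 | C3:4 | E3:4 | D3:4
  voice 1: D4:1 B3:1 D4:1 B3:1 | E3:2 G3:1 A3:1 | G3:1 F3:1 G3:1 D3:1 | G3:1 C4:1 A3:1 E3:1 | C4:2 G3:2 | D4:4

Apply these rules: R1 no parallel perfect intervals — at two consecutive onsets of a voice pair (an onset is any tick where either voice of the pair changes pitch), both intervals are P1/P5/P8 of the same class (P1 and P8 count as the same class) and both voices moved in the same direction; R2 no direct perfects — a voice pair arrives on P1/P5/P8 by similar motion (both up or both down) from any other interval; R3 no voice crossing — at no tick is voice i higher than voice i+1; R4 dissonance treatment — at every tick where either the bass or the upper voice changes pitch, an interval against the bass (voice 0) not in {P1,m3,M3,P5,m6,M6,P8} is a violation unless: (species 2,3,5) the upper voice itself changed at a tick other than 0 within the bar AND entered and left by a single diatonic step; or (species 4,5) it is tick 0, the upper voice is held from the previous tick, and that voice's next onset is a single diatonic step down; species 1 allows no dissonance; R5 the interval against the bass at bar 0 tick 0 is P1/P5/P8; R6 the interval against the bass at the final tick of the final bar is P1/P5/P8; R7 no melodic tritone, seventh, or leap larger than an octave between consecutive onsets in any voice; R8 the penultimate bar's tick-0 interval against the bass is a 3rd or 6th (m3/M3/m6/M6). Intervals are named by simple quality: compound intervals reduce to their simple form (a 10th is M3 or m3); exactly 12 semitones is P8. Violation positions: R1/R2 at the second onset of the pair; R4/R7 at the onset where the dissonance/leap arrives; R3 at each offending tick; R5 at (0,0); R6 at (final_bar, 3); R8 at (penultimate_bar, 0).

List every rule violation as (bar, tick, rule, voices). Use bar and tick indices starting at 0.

(3, 0, R2, (0, 1))

bar 0: v0=D3 v1=D4 downbeat P8
bar 1: v0=C3 v1=E3 downbeat M3
bar 2: v0=B2 v1=G3 downbeat m6
bar 3: v0=C3 v1=G3 downbeat P5
bar 4: v0=E3 v1=C4 downbeat m6
bar 5: v0=D3 v1=D4 downbeat P8
  -> R2 @ bar 3 tick 0 v(0, 1): B2/D3 m3 -> C3/G3 P5 similar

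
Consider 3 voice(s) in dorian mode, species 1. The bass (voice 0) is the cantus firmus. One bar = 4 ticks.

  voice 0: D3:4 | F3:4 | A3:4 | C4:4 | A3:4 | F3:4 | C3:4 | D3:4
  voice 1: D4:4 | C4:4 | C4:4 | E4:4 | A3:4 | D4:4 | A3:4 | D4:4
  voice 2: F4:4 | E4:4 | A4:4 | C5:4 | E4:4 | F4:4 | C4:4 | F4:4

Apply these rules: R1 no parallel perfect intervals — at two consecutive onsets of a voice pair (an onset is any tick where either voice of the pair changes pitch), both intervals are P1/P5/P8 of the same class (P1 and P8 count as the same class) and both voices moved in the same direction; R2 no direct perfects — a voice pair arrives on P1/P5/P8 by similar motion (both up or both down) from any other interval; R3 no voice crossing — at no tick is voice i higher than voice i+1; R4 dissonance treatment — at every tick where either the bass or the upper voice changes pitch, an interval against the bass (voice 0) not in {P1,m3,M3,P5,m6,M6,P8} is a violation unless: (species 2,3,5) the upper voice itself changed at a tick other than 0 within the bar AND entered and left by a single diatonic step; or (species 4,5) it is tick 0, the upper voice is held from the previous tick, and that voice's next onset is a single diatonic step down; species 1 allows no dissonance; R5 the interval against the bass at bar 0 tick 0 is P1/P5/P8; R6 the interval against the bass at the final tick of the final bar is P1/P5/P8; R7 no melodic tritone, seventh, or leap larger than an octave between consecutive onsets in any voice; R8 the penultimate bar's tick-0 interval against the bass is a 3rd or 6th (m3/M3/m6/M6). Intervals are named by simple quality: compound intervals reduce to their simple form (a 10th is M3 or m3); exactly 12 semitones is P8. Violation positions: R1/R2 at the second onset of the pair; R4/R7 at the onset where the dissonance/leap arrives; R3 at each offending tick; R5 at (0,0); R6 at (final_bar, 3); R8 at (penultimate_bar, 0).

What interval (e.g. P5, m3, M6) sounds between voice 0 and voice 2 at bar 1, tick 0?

M7

voice 0=F3 voice 2=E4 -> M7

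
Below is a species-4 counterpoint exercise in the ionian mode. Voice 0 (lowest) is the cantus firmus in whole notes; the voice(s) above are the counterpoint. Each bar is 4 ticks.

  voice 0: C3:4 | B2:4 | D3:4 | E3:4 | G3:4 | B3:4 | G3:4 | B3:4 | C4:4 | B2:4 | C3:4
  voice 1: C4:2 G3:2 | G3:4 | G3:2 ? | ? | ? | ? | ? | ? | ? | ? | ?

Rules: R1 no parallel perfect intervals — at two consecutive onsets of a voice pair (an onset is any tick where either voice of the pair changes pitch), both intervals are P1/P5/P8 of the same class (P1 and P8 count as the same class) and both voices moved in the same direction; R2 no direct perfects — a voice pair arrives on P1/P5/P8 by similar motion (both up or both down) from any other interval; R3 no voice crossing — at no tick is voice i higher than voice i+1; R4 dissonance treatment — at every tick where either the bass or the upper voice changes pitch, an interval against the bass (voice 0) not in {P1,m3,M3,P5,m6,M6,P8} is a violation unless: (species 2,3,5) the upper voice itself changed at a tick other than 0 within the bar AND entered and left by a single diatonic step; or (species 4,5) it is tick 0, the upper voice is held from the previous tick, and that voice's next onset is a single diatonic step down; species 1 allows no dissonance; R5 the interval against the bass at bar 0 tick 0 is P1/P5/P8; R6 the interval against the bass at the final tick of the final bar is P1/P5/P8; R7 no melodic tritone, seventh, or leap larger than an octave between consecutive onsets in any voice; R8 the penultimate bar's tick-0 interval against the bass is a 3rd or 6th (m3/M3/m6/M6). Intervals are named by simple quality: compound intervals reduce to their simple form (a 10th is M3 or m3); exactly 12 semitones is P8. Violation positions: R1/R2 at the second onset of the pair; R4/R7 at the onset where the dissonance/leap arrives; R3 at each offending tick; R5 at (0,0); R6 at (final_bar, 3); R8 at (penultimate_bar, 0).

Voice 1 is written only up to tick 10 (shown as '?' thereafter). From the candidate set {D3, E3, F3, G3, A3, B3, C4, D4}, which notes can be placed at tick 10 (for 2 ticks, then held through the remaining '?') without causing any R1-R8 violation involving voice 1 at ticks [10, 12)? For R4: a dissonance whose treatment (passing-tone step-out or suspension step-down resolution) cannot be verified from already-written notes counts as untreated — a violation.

D3: legal
E3: violates R4
F3: legal
G3: legal
A3: legal
B3: legal
C4: violates R4
D4: legal

{A3, B3, D3, D4, F3, G3}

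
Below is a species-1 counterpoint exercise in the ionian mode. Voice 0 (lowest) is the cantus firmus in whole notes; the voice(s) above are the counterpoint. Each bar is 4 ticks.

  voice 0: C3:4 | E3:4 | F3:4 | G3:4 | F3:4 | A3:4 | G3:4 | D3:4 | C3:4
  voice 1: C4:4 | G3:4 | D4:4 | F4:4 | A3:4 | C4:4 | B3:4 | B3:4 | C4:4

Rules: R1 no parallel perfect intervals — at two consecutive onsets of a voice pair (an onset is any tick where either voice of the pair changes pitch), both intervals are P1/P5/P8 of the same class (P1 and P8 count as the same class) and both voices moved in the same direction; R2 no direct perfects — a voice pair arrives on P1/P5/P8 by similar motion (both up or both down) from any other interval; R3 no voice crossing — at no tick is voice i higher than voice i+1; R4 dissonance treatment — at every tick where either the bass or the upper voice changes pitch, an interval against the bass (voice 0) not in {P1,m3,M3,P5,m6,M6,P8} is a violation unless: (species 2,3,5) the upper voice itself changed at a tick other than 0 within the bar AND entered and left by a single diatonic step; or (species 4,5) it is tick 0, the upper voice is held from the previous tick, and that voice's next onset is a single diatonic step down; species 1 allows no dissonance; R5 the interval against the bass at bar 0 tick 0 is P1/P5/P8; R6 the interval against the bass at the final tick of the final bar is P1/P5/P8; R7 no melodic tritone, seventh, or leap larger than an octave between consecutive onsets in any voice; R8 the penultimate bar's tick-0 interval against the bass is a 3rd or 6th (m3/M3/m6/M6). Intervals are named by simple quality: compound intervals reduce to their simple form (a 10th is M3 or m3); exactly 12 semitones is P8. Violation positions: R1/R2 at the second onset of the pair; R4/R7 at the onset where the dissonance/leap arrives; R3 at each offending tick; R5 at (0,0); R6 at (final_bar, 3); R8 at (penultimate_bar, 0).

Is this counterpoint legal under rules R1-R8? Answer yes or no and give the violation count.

bar 0: v0=C3 v1=C4 (P8)
bar 1: v0=E3 v1=G3 (m3)
bar 2: v0=F3 v1=D4 (M6)
bar 3: v0=G3 v1=F4 (m7)
bar 4: v0=F3 v1=A3 (M3)
bar 5: v0=A3 v1=C4 (m3)
bar 6: v0=G3 v1=B3 (M3)
bar 7: v0=D3 v1=B3 (M6)
bar 8: v0=C3 v1=C4 (P8)
  R4 @ bar3.0: G3/F4 m7 untreated

No (1 violations)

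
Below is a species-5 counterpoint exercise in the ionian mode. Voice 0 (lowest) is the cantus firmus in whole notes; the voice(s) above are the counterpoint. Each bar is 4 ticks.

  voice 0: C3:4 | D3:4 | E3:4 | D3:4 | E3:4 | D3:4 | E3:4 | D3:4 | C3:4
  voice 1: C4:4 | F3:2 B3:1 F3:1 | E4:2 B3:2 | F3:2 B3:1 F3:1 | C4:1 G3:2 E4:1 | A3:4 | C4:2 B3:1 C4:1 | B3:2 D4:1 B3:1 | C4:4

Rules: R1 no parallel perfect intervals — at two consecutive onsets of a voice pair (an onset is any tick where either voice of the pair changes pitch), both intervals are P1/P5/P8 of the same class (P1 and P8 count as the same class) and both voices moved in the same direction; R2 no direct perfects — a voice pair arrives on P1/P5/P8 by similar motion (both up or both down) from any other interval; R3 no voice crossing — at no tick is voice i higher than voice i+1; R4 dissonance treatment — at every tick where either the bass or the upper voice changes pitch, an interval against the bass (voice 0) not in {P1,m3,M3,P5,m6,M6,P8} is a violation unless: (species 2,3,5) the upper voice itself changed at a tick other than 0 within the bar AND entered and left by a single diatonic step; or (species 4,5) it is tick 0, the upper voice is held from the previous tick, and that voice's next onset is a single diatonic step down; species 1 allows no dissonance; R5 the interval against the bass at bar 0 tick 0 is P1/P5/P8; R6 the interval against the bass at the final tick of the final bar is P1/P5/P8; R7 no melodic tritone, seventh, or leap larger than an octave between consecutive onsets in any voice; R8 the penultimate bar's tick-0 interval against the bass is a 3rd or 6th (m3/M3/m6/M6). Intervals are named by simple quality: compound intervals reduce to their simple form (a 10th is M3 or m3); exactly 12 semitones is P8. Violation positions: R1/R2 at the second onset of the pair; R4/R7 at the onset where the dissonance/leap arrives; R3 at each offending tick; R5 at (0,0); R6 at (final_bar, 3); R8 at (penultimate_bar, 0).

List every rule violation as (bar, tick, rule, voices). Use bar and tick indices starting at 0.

bar 0: v0=C3 v1=C4 downbeat P8
bar 1: v0=D3 v1=F3 downbeat m3
bar 2: v0=E3 v1=E4 downbeat P8
bar 3: v0=D3 v1=F3 downbeat m3
bar 4: v0=E3 v1=C4 downbeat m6
bar 5: v0=D3 v1=A3 downbeat P5
bar 6: v0=E3 v1=C4 downbeat m6
bar 7: v0=D3 v1=B3 downbeat M6
bar 8: v0=C3 v1=C4 downbeat P8
  -> R7 @ bar 1 tick 2 v(1,): F3->B3 leap 6st
  -> R7 @ bar 1 tick 3 v(1,): B3->F3 leap 6st
  -> R2 @ bar 2 tick 0 v(0, 1): D3/F3 m3 -> E3/E4 P8 similar
  -> R7 @ bar 2 tick 0 v(1,): F3->E4 leap 11st
  -> R7 @ bar 3 tick 0 v(1,): B3->F3 leap 6st
  -> R7 @ bar 3 tick 2 v(1,): F3->B3 leap 6st
  -> R7 @ bar 3 tick 3 v(1,): B3->F3 leap 6st
  -> R2 @ bar 5 tick 0 v(0, 1): E3/E4 P8 -> D3/A3 P5 similar

(1, 2, R7, (1,))
(1, 3, R7, (1,))
(2, 0, R2, (0, 1))
(2, 0, R7, (1,))
(3, 0, R7, (1,))
(3, 2, R7, (1,))
(3, 3, R7, (1,))
(5, 0, R2, (0, 1))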